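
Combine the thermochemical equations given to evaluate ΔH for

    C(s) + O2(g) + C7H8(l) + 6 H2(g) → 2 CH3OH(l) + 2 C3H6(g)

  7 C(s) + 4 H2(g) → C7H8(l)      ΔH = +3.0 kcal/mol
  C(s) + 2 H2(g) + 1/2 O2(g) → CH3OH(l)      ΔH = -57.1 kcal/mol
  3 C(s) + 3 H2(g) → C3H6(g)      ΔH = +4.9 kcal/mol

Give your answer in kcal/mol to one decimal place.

equation 1 reversed (C7H8(l) must end up as a reactant): -3.0 kcal/mol
equation 2 × 2 (scale by 2 for the 2 CH3OH(l)): (2)·(-57.1) = -114.2 kcal/mol
equation 3 × 2 (scale by 2 for the 2 C3H6(g)): (2)·(+4.9) = +9.8 kcal/mol
ΔH = (-1)·(+3.0) + (2)·(-57.1) + (2)·(+4.9) = -107.4 kcal/mol

ΔH = -107.4 kcal/mol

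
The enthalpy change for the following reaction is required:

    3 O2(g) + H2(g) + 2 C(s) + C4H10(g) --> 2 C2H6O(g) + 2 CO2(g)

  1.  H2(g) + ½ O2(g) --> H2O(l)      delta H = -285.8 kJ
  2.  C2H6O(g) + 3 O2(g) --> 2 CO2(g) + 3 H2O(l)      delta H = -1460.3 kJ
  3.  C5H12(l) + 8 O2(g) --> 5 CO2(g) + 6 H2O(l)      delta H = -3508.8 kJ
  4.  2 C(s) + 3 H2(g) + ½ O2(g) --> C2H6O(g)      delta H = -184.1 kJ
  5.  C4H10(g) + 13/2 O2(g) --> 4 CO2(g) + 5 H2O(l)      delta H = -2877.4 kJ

delta H = -1029.6 kJ

eq. 1 reversed and × 2: (-2)·(-285.8) = +571.6 kJ
eq. 2 reversed: +1460.3 kJ
eq. 3: not needed (C5H12(l) appears nowhere else).
eq. 4 as written (C(s) already on the reactant side): -184.1 kJ
eq. 5 as written (C4H10(g) already on the reactant side): -2877.4 kJ
By Hess's law, delta H = (+571.6) + (+1460.3) + (-184.1) + (-2877.4) = -1029.6 kJ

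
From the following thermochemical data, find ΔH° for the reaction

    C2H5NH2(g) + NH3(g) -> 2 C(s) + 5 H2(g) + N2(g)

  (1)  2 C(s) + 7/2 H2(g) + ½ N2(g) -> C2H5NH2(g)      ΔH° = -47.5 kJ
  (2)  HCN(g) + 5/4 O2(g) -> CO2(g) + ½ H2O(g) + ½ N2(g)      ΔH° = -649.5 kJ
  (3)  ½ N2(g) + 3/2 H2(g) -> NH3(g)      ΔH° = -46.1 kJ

(1) reversed: +47.5 kJ
(2): not needed.
(3) reversed: +46.1 kJ
ΔH° = (-1)·(-47.5) + (-1)·(-46.1) = 93.6 kJ

ΔH° = 93.6 kJ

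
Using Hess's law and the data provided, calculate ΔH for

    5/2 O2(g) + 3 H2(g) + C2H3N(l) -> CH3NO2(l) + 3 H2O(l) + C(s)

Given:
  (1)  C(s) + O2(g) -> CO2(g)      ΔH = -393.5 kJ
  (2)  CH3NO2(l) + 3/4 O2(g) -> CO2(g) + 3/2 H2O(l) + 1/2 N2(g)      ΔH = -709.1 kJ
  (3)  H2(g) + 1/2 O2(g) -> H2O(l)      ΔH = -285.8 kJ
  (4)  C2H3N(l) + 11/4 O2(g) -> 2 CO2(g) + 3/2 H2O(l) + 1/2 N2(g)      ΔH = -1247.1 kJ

(1) reversed (reverse to put C(s) on the product side): +393.5 kJ
(2) reversed (reverse to put CH3NO2(l) on the product side): +709.1 kJ
(3) × 3 (scale by 3 for the 3 H2(g)): (3)·(-285.8) = -857.4 kJ
(4) as written (C2H3N(l) already on the reactant side): -1247.1 kJ
Combining the equations, ΔH = (-1)·(-393.5) + (-1)·(-709.1) + (3)·(-285.8) + (1)·(-1247.1) = -1001.9 kJ

ΔH = -1001.9 kJ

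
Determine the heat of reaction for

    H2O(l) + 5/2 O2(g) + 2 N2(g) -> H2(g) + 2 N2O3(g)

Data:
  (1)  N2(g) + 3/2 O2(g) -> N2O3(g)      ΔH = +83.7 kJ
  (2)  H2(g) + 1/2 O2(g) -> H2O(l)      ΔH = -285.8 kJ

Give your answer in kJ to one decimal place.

ΔH = 453.2 kJ

(1) × 2: (2)·(+83.7) = +167.4 kJ
(2) reversed: +285.8 kJ
Since enthalpy is a state function, ΔH = (+167.4) + (+285.8) = 453.2 kJ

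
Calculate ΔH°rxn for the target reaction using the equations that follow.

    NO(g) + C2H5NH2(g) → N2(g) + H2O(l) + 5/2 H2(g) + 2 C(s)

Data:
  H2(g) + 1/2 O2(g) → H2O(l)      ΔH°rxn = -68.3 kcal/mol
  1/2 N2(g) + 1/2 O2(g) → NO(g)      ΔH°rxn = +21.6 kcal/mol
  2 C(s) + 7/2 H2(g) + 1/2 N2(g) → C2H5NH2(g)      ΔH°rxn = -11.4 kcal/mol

ΔH°rxn = -78.5 kcal/mol

equation 1 as written: -68.3 kcal/mol
equation 2 reversed: -21.6 kcal/mol
equation 3 reversed: +11.4 kcal/mol
By Hess's law, ΔH°rxn = (-68.3) + (-21.6) + (+11.4) = -78.5 kcal/mol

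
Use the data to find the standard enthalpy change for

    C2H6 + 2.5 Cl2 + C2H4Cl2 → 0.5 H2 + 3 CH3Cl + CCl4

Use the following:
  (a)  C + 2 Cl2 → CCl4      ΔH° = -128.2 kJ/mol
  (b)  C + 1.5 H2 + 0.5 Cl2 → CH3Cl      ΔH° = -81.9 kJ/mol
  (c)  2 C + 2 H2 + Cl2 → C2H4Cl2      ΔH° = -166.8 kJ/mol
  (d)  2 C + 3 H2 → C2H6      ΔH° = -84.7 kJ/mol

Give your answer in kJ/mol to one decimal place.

ΔH° = -122.4 kJ/mol

(a) as written (CCl4 already on the product side): -128.2 kJ/mol
(b) × 3 (×3 to match 3 CH3Cl in the target): (3)·(-81.9) = -245.7 kJ/mol
(c) reversed (reverse to put C2H4Cl2 on the reactant side): +166.8 kJ/mol
(d) reversed (reverse to put C2H6 on the reactant side): +84.7 kJ/mol
ΔH° = (-128.2) + (-245.7) + (+166.8) + (+84.7) = -122.4 kJ/mol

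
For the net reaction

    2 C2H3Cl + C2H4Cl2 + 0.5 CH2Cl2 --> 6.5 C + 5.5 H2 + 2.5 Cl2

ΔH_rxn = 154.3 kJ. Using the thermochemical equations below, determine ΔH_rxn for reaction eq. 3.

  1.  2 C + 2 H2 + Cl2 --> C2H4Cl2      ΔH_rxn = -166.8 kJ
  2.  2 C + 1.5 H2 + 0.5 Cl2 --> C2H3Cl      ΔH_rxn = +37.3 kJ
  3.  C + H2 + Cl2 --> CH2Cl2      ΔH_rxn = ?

ΔH_rxn = -124.2 kJ

eq. 1 reversed (reverse to put C2H4Cl2 on the reactant side): +166.8 kJ
eq. 2 reversed and × 2 (C2H3Cl must end up as a reactant; ×2 to match 2 C2H3Cl in the target): (-2)·(+37.3) = -74.6 kJ
eq. 3 reversed and × 1/2 (CH2Cl2 must end up as a reactant; scale by 1/2 for the 1/2 CH2Cl2): contributes −1/2·x
+154.3 = (+166.8) + (-74.6) − 1/2·x
x = (+154.3 − (+92.2)) / (-1/2) = -124.2 kJ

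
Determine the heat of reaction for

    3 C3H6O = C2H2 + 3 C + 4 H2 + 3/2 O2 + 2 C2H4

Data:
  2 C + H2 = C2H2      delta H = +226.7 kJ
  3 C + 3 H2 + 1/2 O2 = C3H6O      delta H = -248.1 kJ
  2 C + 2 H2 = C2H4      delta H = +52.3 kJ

delta H = 1075.6 kJ

equation 1 as written (C2H2 already on the product side): +226.7 kJ
equation 2 reversed and × 3 (C3H6O must end up as a reactant; scale by 3 for the 3 C3H6O): (-3)·(-248.1) = +744.3 kJ
equation 3 × 2 (×2 to match 2 C2H4 in the target): (2)·(+52.3) = +104.6 kJ
delta H = (+226.7) + (+744.3) + (+104.6) = 1075.6 kJ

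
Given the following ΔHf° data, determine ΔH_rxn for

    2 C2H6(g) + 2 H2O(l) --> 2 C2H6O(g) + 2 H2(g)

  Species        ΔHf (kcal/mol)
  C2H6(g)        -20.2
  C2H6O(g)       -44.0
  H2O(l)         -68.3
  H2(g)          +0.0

Products: 2·(-44.0) + 2·(+0.0) = -88.0
Reactants: 2·(-20.2) + 2·(-68.3) = -177.0
ΔH_rxn = (-88.0) − (-177.0) = 89.0 kcal/mol

ΔH_rxn = 89.0 kcal/mol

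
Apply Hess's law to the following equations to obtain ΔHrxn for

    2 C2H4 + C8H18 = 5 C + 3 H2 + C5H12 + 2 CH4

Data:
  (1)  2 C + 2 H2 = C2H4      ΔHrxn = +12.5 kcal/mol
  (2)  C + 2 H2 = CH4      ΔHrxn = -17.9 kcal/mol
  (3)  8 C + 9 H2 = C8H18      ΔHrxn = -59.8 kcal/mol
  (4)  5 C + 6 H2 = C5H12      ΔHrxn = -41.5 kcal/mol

ΔHrxn = -42.5 kcal/mol

(1) reversed and × 2: (-2)·(+12.5) = -25.0 kcal/mol
(2) × 2: (2)·(-17.9) = -35.8 kcal/mol
(3) reversed: +59.8 kcal/mol
(4) as written: -41.5 kcal/mol
By Hess's law, ΔHrxn = (-25.0) + (-35.8) + (+59.8) + (-41.5) = -42.5 kcal/mol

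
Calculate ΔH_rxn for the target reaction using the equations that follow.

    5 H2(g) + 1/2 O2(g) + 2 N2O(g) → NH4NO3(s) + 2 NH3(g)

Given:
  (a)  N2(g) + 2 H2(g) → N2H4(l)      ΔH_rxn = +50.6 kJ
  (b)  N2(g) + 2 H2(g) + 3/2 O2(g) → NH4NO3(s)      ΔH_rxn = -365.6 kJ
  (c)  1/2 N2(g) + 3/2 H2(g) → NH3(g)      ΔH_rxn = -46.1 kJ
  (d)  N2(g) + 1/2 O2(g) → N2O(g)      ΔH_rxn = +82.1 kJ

(a): not needed (N2H4(l) appears nowhere else).
(b) as written (NH4NO3(s) already on the product side): -365.6 kJ
(c) × 2 (scale by 2 for the 2 NH3(g)): (2)·(-46.1) = -92.2 kJ
(d) reversed and × 2 (reverse to put N2O(g) on the reactant side; scale by 2 for the 2 N2O(g)): (-2)·(+82.1) = -164.2 kJ
ΔH_rxn = (-365.6) + (-92.2) + (-164.2) = -622.0 kJ

ΔH_rxn = -622.0 kJ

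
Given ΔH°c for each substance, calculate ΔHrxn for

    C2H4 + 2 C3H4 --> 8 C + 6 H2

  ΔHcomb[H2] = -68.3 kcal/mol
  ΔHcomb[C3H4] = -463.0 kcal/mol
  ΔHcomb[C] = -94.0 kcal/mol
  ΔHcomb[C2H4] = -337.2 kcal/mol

Using ΔH = Σ nΔHc°(reactants) − Σ nΔHc°(products):
= [1·(-337.2) + 2·(-463.0)] − [8·(-94.0) + 6·(-68.3)]
= -101.4 kcal/mol

ΔHrxn = -101.4 kcal/mol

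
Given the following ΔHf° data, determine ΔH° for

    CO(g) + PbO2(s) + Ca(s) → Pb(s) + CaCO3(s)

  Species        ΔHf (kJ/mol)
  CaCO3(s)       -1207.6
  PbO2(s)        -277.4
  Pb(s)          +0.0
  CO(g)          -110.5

Products: 1·(+0.0) + 1·(-1207.6) = -1207.6
Reactants: 1·(-110.5) + 1·(-277.4) + 1·(+0.0) = -387.9
ΔH° = (-1207.6) − (-387.9) = -819.7 kJ/mol

ΔH° = -819.7 kJ/mol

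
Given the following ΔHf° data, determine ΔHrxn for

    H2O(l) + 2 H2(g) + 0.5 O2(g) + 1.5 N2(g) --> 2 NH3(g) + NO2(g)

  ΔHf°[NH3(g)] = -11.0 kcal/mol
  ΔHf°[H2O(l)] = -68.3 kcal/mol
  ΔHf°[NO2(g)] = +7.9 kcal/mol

ΔHrxn = 54.2 kcal/mol

Products: 2·(-11.0) + 1·(+7.9) = -14.1
Reactants: 1·(-68.3) + 2·(+0.0) + 1/2·(+0.0) + 3/2·(+0.0) = -68.3
ΔHrxn = (-14.1) − (-68.3) = 54.2 kcal/mol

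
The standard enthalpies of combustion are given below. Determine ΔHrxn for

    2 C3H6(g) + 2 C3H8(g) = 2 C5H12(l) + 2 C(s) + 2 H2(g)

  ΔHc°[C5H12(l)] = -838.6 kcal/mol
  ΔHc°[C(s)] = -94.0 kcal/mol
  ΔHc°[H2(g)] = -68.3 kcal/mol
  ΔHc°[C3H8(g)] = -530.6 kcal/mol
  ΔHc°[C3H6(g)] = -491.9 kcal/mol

ΔHrxn = -43.2 kcal/mol

With combustion enthalpies, reactants minus products:
= [2·(-491.9) + 2·(-530.6)] − [2·(-838.6) + 2·(-94.0) + 2·(-68.3)]
= -43.2 kcal/mol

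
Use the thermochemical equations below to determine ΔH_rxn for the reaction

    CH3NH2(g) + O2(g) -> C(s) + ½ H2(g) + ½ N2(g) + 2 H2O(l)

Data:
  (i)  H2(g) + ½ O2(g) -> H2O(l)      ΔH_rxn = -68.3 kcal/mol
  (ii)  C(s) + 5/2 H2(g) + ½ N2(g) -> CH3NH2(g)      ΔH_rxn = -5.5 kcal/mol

ΔH_rxn = -131.1 kcal/mol

(i) × 2: (2)·(-68.3) = -136.6 kcal/mol
(ii) reversed: +5.5 kcal/mol
ΔH_rxn = (2)·(-68.3) + (-1)·(-5.5) = -131.1 kcal/mol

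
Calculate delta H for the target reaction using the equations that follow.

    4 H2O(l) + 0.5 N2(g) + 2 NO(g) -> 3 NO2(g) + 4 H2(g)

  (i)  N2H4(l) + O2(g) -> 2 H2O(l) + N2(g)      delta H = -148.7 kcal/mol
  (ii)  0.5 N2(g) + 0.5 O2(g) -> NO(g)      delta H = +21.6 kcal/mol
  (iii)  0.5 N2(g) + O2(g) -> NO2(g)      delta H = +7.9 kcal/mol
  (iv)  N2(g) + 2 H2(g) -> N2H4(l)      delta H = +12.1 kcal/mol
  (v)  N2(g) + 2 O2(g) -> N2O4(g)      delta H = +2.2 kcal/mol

delta H = 253.7 kcal/mol

(i) reversed and × 2 (reverse to put H2O(l) on the reactant side; ×2 to match 4 H2O(l) in the target): (-2)·(-148.7) = +297.4 kcal/mol
(ii) reversed and × 2 (NO(g) must end up as a reactant; scale by 2 for the 2 NO(g)): (-2)·(+21.6) = -43.2 kcal/mol
(iii) × 3 (scale by 3 for the 3 NO2(g)): (3)·(+7.9) = +23.7 kcal/mol
(iv) reversed and × 2 (reverse to put H2(g) on the product side; ×2 to match 4 H2(g) in the target): (-2)·(+12.1) = -24.2 kcal/mol
(v): not needed (N2O4(g) appears nowhere else).
Combining the equations, delta H = (+297.4) + (-43.2) + (+23.7) + (-24.2) = 253.7 kcal/mol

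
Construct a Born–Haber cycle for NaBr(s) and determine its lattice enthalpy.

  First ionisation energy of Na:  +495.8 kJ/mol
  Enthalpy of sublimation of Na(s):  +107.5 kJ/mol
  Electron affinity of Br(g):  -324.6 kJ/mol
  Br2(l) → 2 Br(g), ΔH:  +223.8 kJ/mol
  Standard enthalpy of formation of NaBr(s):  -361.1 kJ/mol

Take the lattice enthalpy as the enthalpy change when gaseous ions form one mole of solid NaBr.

ΔHf° = 1·ΔHsub + 1·(ΣIE) + 1/2·D(Br2) + 1·EA + U
-361.1 = 1·(+107.5) + 1·(+495.8) + 1/2·(+223.8) + 1·(-324.6) + U
U = -361.1 − (+390.6) = -751.7 kJ/mol

U = -751.7 kJ/mol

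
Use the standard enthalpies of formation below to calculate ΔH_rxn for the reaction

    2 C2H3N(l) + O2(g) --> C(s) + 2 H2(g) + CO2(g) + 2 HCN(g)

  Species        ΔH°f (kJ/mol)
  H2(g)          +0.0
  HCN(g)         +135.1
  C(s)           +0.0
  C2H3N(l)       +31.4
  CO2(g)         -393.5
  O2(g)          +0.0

ΔH_rxn = -186.1 kJ/mol

Products: 1·(+0.0) + 2·(+0.0) + 1·(-393.5) + 2·(+135.1) = -123.3
Reactants: 2·(+31.4) + 1·(+0.0) = +62.8
ΔH_rxn = (-123.3) − (+62.8) = -186.1 kJ/mol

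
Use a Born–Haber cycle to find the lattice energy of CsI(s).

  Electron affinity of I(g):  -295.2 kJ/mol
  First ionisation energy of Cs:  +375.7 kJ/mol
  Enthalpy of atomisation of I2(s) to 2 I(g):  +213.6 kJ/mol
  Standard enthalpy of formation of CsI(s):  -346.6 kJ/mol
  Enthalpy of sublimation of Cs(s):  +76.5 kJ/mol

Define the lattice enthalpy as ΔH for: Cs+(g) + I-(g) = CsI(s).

ΔHf° = 1·ΔHsub + 1·(ΣIE) + 1/2·D(I2) + 1·EA + U
-346.6 = 1·(+76.5) + 1·(+375.7) + 1/2·(+213.6) + 1·(-295.2) + U
U = -346.6 − (+263.8) = -610.4 kJ/mol

U = -610.4 kJ/mol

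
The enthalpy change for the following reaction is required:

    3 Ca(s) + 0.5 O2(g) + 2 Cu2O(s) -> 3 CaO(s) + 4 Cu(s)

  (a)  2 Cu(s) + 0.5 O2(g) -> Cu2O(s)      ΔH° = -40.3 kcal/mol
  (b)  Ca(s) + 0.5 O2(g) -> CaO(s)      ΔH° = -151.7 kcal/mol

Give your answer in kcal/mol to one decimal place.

ΔH° = -374.5 kcal/mol

(a) reversed and × 2 (Cu2O(s) must end up as a reactant; ×2 to match 2 Cu2O(s) in the target): (-2)·(-40.3) = +80.6 kcal/mol
(b) × 3 (scale by 3 for the 3 CaO(s)): (3)·(-151.7) = -455.1 kcal/mol
Since enthalpy is a state function, ΔH° = (+80.6) + (-455.1) = -374.5 kcal/mol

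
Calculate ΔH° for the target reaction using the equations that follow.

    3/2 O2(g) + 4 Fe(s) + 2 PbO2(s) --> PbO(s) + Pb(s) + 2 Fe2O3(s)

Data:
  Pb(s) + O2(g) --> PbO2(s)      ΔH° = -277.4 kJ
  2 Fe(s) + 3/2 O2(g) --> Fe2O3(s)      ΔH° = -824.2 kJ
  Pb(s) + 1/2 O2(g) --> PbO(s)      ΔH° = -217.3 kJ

equation 1 reversed and × 2 (reverse to put PbO2(s) on the reactant side; scale by 2 for the 2 PbO2(s)): (-2)·(-277.4) = +554.8 kJ
equation 2 × 2 (×2 to match 2 Fe2O3(s) in the target): (2)·(-824.2) = -1648.4 kJ
equation 3 as written (PbO(s) already on the product side): -217.3 kJ
Since enthalpy is a state function, ΔH° = (+554.8) + (-1648.4) + (-217.3) = -1310.9 kJ

ΔH° = -1310.9 kJ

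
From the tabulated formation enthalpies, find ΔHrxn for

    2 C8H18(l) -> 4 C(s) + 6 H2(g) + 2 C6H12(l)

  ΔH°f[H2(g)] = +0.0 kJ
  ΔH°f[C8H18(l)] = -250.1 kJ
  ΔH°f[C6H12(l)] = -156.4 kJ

ΔH°rxn = Σ nΔHf°(products) − Σ nΔHf°(reactants).
Products: 4·(+0.0) + 6·(+0.0) + 2·(-156.4) = -312.8
Reactants: 2·(-250.1) = -500.2
ΔHrxn = (-312.8) − (-500.2) = 187.4 kJ

ΔHrxn = 187.4 kJ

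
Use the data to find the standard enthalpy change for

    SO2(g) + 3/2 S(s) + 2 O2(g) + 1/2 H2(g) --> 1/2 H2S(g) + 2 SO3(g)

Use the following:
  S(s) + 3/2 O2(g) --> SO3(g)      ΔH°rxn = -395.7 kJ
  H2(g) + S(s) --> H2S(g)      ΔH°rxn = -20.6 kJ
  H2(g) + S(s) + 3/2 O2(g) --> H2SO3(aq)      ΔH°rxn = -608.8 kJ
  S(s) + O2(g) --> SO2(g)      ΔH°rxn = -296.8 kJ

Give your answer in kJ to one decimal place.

equation 1 × 2 (scale by 2 for the 2 SO3(g)): (2)·(-395.7) = -791.4 kJ
equation 2 × 1/2 (scale by 1/2 for the 1/2 H2S(g)): (1/2)·(-20.6) = -10.3 kJ
equation 3: not needed (H2SO3(aq) appears nowhere else).
equation 4 reversed (SO2(g) must end up as a reactant): +296.8 kJ
Combining the equations, ΔH°rxn = (-791.4) + (-10.3) + (+296.8) = -504.9 kJ

ΔH°rxn = -504.9 kJ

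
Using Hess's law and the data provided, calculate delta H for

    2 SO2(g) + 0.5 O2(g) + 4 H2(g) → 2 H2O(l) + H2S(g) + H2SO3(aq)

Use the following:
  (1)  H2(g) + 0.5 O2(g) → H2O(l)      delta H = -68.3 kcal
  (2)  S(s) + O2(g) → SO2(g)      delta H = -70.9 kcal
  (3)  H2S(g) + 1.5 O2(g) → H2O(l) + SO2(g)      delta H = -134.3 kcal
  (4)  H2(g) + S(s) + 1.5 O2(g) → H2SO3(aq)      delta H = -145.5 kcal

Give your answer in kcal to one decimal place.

delta H = -145.2 kcal

(1) × 3: (3)·(-68.3) = -204.9 kcal
(2) reversed: +70.9 kcal
(3) reversed (H2S(g) must end up as a product): +134.3 kcal
(4) as written (H2SO3(aq) already on the product side): -145.5 kcal
delta H = (3)·(-68.3) + (-1)·(-70.9) + (-1)·(-134.3) + (1)·(-145.5) = -145.2 kcal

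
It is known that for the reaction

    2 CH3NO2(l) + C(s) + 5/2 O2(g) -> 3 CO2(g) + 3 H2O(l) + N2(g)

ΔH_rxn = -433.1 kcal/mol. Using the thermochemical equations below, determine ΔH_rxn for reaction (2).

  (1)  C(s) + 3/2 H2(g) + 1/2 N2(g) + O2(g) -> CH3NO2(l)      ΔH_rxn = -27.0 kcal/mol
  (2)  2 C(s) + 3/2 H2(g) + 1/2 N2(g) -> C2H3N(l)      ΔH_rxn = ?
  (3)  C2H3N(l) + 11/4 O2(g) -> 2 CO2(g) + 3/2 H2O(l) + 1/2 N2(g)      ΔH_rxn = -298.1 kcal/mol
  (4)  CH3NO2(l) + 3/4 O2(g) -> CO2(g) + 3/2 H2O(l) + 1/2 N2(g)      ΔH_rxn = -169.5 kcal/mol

ΔH_rxn = 7.5 kcal/mol

(1) reversed: +27.0 kcal/mol
(2) as written: contributes x
(3) as written: -298.1 kcal/mol
(4) as written: -169.5 kcal/mol
-433.1 = (+27.0) + (-298.1) + (-169.5) + x
x = (-433.1 − (-440.6)) / (1) = 7.5 kcal/mol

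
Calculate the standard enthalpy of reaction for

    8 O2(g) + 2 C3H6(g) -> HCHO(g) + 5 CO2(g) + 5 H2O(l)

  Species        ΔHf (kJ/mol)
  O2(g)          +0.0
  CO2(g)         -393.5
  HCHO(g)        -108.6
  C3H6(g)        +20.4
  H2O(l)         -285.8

Products: 1·(-108.6) + 5·(-393.5) + 5·(-285.8) = -3505.1
Reactants: 8·(+0.0) + 2·(+20.4) = +40.8
ΔH_rxn = (-3505.1) − (+40.8) = -3545.9 kJ/mol

ΔH_rxn = -3545.9 kJ/mol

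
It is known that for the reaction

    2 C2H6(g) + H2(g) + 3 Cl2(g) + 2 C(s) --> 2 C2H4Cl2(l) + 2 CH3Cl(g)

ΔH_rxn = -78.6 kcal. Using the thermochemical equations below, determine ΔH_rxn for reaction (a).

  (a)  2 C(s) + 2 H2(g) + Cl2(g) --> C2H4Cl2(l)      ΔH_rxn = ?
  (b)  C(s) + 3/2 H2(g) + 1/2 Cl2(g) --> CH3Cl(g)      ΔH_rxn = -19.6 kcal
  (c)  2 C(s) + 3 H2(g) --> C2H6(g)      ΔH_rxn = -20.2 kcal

ΔH_rxn = -39.9 kcal

(a) × 2: contributes 2·x
(b) × 2: (2)·(-19.6) = -39.2 kcal
(c) reversed and × 2: (-2)·(-20.2) = +40.4 kcal
-78.6 = (-39.2) + (+40.4) + 2·x
x = (-78.6 − (+1.2)) / (2) = -39.9 kcal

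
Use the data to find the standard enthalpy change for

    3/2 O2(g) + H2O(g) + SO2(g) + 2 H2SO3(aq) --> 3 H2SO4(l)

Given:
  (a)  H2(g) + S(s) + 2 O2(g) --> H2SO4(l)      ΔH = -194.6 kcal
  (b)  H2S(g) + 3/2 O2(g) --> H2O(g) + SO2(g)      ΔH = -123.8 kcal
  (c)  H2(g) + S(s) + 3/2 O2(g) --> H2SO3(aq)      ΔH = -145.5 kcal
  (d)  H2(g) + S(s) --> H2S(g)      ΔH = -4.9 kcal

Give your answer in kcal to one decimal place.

(a) × 3 (×3 to match 3 H2SO4(l) in the target): (3)·(-194.6) = -583.8 kcal
(b) reversed (H2O(g) must end up as a reactant): +123.8 kcal
(c) reversed and × 2 (H2SO3(aq) must end up as a reactant; ×2 to match 2 H2SO3(aq) in the target): (-2)·(-145.5) = +291.0 kcal
(d) reversed: +4.9 kcal
ΔH = (-583.8) + (+123.8) + (+291.0) + (+4.9) = -164.1 kcal

ΔH = -164.1 kcal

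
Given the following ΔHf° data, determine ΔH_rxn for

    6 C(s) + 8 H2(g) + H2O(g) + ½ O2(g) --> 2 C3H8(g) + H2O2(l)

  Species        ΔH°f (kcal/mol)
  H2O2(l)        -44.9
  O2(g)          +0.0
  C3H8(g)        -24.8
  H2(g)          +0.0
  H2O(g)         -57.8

ΔH°rxn = Σ nΔHf°(products) − Σ nΔHf°(reactants).
Products: 2·(-24.8) + 1·(-44.9) = -94.5
Reactants: 6·(+0.0) + 8·(+0.0) + 1·(-57.8) + 1/2·(+0.0) = -57.8
ΔH_rxn = (-94.5) − (-57.8) = -36.7 kcal/mol

ΔH_rxn = -36.7 kcal/mol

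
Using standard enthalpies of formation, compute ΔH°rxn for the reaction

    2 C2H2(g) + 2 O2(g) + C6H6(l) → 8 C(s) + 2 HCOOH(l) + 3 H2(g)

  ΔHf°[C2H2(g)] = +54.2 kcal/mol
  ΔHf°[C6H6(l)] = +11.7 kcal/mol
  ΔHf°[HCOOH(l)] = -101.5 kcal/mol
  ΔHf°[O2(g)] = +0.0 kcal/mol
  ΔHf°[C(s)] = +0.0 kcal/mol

ΔH°rxn = -323.1 kcal/mol

Products: 8·(+0.0) + 2·(-101.5) + 3·(+0.0) = -203.0
Reactants: 2·(+54.2) + 2·(+0.0) + 1·(+11.7) = +120.1
ΔH°rxn = (-203.0) − (+120.1) = -323.1 kcal/mol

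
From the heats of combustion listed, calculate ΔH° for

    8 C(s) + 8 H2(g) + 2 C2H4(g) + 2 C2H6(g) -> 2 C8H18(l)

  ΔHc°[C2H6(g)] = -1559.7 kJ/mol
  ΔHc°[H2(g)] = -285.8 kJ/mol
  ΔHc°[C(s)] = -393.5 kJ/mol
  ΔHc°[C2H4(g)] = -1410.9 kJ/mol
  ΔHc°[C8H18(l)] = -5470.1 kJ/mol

Using ΔH = Σ nΔHc°(reactants) − Σ nΔHc°(products):
= [8·(-393.5) + 8·(-285.8) + 2·(-1410.9) + 2·(-1559.7)] − [2·(-5470.1)]
= -435.4 kJ/mol

ΔH° = -435.4 kJ/mol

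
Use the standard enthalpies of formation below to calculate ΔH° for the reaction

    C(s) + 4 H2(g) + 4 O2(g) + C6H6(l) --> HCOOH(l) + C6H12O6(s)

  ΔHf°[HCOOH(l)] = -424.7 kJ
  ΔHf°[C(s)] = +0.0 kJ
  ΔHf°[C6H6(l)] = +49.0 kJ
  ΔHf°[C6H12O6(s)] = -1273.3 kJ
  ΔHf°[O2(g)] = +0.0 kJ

Products: 1·(-424.7) + 1·(-1273.3) = -1698.0
Reactants: 1·(+0.0) + 4·(+0.0) + 4·(+0.0) + 1·(+49.0) = +49.0
ΔH° = (-1698.0) − (+49.0) = -1747.0 kJ

ΔH° = -1747.0 kJ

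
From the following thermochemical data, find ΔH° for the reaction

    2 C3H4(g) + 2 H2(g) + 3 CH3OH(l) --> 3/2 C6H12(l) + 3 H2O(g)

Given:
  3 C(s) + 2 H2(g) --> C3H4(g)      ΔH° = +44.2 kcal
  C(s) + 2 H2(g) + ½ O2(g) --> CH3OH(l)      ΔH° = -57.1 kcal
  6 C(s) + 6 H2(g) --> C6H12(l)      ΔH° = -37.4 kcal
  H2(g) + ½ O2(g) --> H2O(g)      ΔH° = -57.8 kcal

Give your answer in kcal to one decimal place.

equation 1 reversed and × 2: (-2)·(+44.2) = -88.4 kcal
equation 2 reversed and × 3: (-3)·(-57.1) = +171.3 kcal
equation 3 × 3/2: (3/2)·(-37.4) = -56.1 kcal
equation 4 × 3: (3)·(-57.8) = -173.4 kcal
ΔH° = (-2)·(+44.2) + (-3)·(-57.1) + (3/2)·(-37.4) + (3)·(-57.8) = -146.6 kcal

ΔH° = -146.6 kcal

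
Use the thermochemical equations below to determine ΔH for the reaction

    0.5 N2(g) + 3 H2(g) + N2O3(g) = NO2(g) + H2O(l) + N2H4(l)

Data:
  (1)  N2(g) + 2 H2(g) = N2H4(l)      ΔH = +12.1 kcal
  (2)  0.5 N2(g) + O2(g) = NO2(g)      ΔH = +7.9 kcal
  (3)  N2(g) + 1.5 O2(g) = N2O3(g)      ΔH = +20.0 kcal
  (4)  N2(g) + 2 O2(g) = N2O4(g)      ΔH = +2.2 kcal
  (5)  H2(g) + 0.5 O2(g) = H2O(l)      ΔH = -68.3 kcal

(1) as written (N2H4(l) already on the product side): +12.1 kcal
(2) as written (NO2(g) already on the product side): +7.9 kcal
(3) reversed (N2O3(g) must end up as a reactant): -20.0 kcal
(4): not needed (N2O4(g) appears nowhere else).
(5) as written (H2O(l) already on the product side): -68.3 kcal
ΔH = (1)·(+12.1) + (1)·(+7.9) + (-1)·(+20.0) + (1)·(-68.3) = -68.3 kcal

ΔH = -68.3 kcal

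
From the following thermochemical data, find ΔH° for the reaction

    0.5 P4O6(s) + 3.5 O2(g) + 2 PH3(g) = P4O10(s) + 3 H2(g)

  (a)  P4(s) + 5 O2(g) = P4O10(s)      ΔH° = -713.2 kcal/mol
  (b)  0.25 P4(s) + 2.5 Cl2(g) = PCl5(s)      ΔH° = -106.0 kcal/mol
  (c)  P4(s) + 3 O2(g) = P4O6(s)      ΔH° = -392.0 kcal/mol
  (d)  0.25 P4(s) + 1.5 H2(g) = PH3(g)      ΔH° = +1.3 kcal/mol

ΔH° = -519.8 kcal/mol

(a) as written (P4O10(s) already on the product side): -713.2 kcal/mol
(b): not needed (Cl2(g) appears nowhere else).
(c) reversed and × 1/2 (P4O6(s) must end up as a reactant; ×1/2 to match 1/2 P4O6(s) in the target): (-1/2)·(-392.0) = +196.0 kcal/mol
(d) reversed and × 2 (reverse to put PH3(g) on the reactant side; scale by 2 for the 2 PH3(g)): (-2)·(+1.3) = -2.6 kcal/mol
By Hess's law, ΔH° = (1)·(-713.2) + (-1/2)·(-392.0) + (-2)·(+1.3) = -519.8 kcal/mol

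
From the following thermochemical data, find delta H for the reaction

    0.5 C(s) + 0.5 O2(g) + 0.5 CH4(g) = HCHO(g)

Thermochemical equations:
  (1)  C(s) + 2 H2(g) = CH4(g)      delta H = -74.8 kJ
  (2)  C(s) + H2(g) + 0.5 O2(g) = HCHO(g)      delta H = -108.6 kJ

(1) reversed and × 1/2 (reverse to put CH4(g) on the reactant side; scale by 1/2 for the 1/2 CH4(g)): (-1/2)·(-74.8) = +37.4 kJ
(2) as written (HCHO(g) already on the product side): -108.6 kJ
delta H = (+37.4) + (-108.6) = -71.2 kJ

delta H = -71.2 kJ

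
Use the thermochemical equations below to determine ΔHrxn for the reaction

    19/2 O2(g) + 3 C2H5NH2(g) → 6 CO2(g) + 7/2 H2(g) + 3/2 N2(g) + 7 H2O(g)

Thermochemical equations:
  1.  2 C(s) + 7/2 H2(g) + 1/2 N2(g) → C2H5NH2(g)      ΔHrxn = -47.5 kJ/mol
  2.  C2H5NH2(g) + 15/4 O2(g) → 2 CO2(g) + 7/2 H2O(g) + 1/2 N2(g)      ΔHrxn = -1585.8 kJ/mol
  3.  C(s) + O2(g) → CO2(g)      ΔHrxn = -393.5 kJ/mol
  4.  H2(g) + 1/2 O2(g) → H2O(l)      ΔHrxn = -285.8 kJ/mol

eq. 1 reversed: +47.5 kJ/mol
eq. 2 × 2 (scale by 2 for the 7 H2O(g)): (2)·(-1585.8) = -3171.6 kJ/mol
eq. 3 × 2: (2)·(-393.5) = -787.0 kJ/mol
eq. 4: not needed (H2O(l) appears nowhere else).
ΔHrxn = (-1)·(-47.5) + (2)·(-1585.8) + (2)·(-393.5) = -3911.1 kJ/mol

ΔHrxn = -3911.1 kJ/mol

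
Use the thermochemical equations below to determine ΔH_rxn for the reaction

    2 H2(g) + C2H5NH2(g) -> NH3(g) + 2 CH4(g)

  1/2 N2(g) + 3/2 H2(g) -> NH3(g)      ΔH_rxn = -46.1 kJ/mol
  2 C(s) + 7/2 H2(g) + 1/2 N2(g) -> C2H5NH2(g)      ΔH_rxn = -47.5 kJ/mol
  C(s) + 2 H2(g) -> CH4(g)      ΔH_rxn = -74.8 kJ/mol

ΔH_rxn = -148.2 kJ/mol

equation 1 as written (NH3(g) already on the product side): -46.1 kJ/mol
equation 2 reversed (reverse to put C2H5NH2(g) on the reactant side): +47.5 kJ/mol
equation 3 × 2 (×2 to match 2 CH4(g) in the target): (2)·(-74.8) = -149.6 kJ/mol
Combining the equations, ΔH_rxn = (1)·(-46.1) + (-1)·(-47.5) + (2)·(-74.8) = -148.2 kJ/mol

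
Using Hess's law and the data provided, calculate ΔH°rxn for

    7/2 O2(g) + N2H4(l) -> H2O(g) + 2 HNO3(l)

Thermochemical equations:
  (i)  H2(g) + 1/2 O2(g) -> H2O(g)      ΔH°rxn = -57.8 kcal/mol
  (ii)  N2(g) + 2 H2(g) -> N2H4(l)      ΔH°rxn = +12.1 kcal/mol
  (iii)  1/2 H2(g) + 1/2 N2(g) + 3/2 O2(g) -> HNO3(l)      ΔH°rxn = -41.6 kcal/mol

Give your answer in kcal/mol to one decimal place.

(i) as written (H2O(g) already on the product side): -57.8 kcal/mol
(ii) reversed (reverse to put N2H4(l) on the reactant side): -12.1 kcal/mol
(iii) × 2 (×2 to match 2 HNO3(l) in the target): (2)·(-41.6) = -83.2 kcal/mol
ΔH°rxn = (-57.8) + (-12.1) + (-83.2) = -153.1 kcal/mol

ΔH°rxn = -153.1 kcal/mol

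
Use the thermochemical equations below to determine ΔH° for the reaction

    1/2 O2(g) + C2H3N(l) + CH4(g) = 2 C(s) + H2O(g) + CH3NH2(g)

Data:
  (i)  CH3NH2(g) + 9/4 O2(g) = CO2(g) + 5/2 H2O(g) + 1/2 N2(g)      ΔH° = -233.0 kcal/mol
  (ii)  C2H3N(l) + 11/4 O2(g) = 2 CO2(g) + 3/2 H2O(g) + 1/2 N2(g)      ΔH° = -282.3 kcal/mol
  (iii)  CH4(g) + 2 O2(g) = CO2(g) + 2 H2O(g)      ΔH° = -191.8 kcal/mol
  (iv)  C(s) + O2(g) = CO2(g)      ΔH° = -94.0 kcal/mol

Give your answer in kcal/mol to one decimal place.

(i) reversed: +233.0 kcal/mol
(ii) as written: -282.3 kcal/mol
(iii) as written: -191.8 kcal/mol
(iv) reversed and × 2: (-2)·(-94.0) = +188.0 kcal/mol
ΔH° = (+233.0) + (-282.3) + (-191.8) + (+188.0) = -53.1 kcal/mol

ΔH° = -53.1 kcal/mol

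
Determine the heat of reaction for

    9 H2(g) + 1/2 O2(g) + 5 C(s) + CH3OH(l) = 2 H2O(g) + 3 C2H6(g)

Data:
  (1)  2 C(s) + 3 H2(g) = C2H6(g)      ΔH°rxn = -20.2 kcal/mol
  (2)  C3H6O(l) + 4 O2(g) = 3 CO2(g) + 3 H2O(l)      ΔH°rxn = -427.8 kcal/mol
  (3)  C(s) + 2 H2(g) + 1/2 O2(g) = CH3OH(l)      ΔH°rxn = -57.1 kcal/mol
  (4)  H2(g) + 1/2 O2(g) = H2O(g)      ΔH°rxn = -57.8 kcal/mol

(1) × 3 (scale by 3 for the 3 C2H6(g)): (3)·(-20.2) = -60.6 kcal/mol
(2): not needed (H2O(l) appears nowhere else).
(3) reversed (reverse to put CH3OH(l) on the reactant side): +57.1 kcal/mol
(4) × 2 (×2 to match 2 H2O(g) in the target): (2)·(-57.8) = -115.6 kcal/mol
Combining the equations, ΔH°rxn = (-60.6) + (+57.1) + (-115.6) = -119.1 kcal/mol

ΔH°rxn = -119.1 kcal/mol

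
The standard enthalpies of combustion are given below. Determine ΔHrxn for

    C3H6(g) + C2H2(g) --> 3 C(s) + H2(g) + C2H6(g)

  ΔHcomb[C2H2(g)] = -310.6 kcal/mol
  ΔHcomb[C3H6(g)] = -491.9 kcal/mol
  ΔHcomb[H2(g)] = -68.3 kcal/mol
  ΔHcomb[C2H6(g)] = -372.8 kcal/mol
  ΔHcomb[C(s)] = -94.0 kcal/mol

ΔHrxn = -79.4 kcal/mol

Using ΔH = Σ nΔHc°(reactants) − Σ nΔHc°(products):
= [1·(-491.9) + 1·(-310.6)] − [3·(-94.0) + 1·(-68.3) + 1·(-372.8)]
= -79.4 kcal/mol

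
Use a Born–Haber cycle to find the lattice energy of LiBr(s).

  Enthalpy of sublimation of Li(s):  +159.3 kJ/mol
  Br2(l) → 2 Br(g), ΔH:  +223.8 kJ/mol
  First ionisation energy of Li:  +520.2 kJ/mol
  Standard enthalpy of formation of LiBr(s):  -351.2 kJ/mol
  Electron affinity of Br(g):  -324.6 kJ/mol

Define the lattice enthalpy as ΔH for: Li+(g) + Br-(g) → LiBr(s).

U = -818.0 kJ/mol

ΔHf° = 1·ΔHsub + 1·(ΣIE) + 1/2·D(Br2) + 1·EA + U
-351.2 = 1·(+159.3) + 1·(+520.2) + 1/2·(+223.8) + 1·(-324.6) + U
U = -351.2 − (+466.8) = -818.0 kJ/mol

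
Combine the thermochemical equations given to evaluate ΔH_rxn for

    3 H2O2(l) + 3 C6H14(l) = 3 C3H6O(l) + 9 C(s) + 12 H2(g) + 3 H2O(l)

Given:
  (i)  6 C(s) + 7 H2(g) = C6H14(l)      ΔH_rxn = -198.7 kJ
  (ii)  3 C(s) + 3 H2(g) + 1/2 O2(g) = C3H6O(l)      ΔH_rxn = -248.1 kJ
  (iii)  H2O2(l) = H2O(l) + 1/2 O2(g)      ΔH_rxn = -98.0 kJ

(i) reversed and × 3: (-3)·(-198.7) = +596.1 kJ
(ii) × 3: (3)·(-248.1) = -744.3 kJ
(iii) × 3: (3)·(-98.0) = -294.0 kJ
ΔH_rxn = (-3)·(-198.7) + (3)·(-248.1) + (3)·(-98.0) = -442.2 kJ

ΔH_rxn = -442.2 kJ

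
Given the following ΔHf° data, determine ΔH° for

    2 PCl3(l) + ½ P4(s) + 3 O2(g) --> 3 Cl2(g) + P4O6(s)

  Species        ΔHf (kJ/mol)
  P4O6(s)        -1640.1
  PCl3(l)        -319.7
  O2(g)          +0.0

ΔH° = -1000.7 kJ/mol

ΔH°rxn = Σ nΔHf°(products) − Σ nΔHf°(reactants).
Products: 3·(+0.0) + 1·(-1640.1) = -1640.1
Reactants: 2·(-319.7) + 1/2·(+0.0) + 3·(+0.0) = -639.4
ΔH° = (-1640.1) − (-639.4) = -1000.7 kJ/mol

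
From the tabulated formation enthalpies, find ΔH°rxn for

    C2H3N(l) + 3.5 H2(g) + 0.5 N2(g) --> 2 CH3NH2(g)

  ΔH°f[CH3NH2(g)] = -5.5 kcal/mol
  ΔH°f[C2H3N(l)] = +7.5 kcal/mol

Products: 2·(-5.5) = -11.0
Reactants: 1·(+7.5) + 7/2·(+0.0) + 1/2·(+0.0) = +7.5
ΔH°rxn = (-11.0) − (+7.5) = -18.5 kcal/mol

ΔH°rxn = -18.5 kcal/mol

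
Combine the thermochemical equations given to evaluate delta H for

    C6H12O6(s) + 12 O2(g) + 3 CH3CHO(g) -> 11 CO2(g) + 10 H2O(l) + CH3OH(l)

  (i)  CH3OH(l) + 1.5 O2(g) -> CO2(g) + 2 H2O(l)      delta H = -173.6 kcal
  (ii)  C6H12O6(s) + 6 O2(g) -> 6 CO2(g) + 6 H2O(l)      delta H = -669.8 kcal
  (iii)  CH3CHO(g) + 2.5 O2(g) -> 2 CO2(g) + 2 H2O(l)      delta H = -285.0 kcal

(i) reversed: +173.6 kcal
(ii) as written: -669.8 kcal
(iii) × 3: (3)·(-285.0) = -855.0 kcal
Summing the manipulated equations, delta H = (+173.6) + (-669.8) + (-855.0) = -1351.2 kcal

delta H = -1351.2 kcal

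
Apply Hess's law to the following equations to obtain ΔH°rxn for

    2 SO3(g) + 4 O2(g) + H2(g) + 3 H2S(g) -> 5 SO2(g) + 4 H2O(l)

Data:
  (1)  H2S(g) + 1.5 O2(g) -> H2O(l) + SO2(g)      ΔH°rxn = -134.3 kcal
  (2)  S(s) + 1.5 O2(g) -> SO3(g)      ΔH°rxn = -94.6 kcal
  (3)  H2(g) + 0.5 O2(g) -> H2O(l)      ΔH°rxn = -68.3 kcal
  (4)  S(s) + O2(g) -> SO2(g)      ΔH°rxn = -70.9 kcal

(1) × 3 (scale by 3 for the 3 H2S(g)): (3)·(-134.3) = -402.9 kcal
(2) reversed and × 2 (SO3(g) must end up as a reactant; ×2 to match 2 SO3(g) in the target): (-2)·(-94.6) = +189.2 kcal
(3) as written (H2(g) already on the reactant side): -68.3 kcal
(4) × 2: (2)·(-70.9) = -141.8 kcal
ΔH°rxn = (-402.9) + (+189.2) + (-68.3) + (-141.8) = -423.8 kcal

ΔH°rxn = -423.8 kcal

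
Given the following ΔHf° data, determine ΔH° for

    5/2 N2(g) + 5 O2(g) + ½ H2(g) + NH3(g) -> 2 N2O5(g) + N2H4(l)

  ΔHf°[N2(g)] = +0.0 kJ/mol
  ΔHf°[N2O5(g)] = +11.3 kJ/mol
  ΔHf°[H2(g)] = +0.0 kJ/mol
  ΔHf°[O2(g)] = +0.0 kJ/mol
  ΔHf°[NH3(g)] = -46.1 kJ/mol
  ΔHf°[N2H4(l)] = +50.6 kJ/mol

ΔH°rxn = Σ nΔHf°(products) − Σ nΔHf°(reactants).
Products: 2·(+11.3) + 1·(+50.6) = +73.2
Reactants: 5/2·(+0.0) + 5·(+0.0) + 1/2·(+0.0) + 1·(-46.1) = -46.1
ΔH° = (+73.2) − (-46.1) = 119.3 kJ/mol

ΔH° = 119.3 kJ/mol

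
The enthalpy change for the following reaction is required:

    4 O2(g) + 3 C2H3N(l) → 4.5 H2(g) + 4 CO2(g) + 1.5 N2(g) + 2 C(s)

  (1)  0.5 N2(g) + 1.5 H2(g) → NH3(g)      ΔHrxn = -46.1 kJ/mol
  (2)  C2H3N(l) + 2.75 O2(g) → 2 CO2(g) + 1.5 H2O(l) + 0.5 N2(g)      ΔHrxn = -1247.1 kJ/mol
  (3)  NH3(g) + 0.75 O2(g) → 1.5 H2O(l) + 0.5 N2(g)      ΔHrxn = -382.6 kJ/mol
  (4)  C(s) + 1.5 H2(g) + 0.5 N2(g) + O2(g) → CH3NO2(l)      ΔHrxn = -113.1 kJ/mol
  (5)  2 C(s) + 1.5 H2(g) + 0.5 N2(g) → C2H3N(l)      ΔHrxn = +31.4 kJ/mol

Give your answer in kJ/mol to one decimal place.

ΔHrxn = -1668.2 kJ/mol

(1) reversed and × 2: (-2)·(-46.1) = +92.2 kJ/mol
(2) × 2: (2)·(-1247.1) = -2494.2 kJ/mol
(3) reversed and × 2: (-2)·(-382.6) = +765.2 kJ/mol
(4): not needed.
(5) reversed: -31.4 kJ/mol
Combining the equations, ΔHrxn = (+92.2) + (-2494.2) + (+765.2) + (-31.4) = -1668.2 kJ/mol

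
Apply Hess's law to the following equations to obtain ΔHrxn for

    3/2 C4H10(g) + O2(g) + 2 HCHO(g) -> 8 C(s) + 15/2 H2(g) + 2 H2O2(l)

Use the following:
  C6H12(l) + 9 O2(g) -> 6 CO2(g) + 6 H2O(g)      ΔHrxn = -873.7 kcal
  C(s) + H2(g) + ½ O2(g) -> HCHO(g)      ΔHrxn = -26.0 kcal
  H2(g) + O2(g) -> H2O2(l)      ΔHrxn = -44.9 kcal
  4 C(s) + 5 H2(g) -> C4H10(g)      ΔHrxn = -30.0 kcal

ΔHrxn = 7.2 kcal

equation 1: not needed (CO2(g) appears nowhere else).
equation 2 reversed and × 2 (HCHO(g) must end up as a reactant; scale by 2 for the 2 HCHO(g)): (-2)·(-26.0) = +52.0 kcal
equation 3 × 2 (×2 to match 2 H2O2(l) in the target): (2)·(-44.9) = -89.8 kcal
equation 4 reversed and × 3/2 (reverse to put C4H10(g) on the reactant side; scale by 3/2 for the 3/2 C4H10(g)): (-3/2)·(-30.0) = +45.0 kcal
ΔHrxn = (-2)·(-26.0) + (2)·(-44.9) + (-3/2)·(-30.0) = 7.2 kcal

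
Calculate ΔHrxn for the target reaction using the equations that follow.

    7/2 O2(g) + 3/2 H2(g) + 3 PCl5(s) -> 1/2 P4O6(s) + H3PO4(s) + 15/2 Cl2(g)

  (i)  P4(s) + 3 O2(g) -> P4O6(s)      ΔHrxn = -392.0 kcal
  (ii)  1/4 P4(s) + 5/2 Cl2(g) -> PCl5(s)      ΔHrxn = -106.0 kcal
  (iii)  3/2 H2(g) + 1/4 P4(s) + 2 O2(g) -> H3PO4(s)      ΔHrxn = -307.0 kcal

(i) × 1/2 (scale by 1/2 for the 1/2 P4O6(s)): (1/2)·(-392.0) = -196.0 kcal
(ii) reversed and × 3 (reverse to put PCl5(s) on the reactant side; scale by 3 for the 3 PCl5(s)): (-3)·(-106.0) = +318.0 kcal
(iii) as written (H3PO4(s) already on the product side): -307.0 kcal
ΔHrxn = (1/2)·(-392.0) + (-3)·(-106.0) + (1)·(-307.0) = -185.0 kcal

ΔHrxn = -185.0 kcal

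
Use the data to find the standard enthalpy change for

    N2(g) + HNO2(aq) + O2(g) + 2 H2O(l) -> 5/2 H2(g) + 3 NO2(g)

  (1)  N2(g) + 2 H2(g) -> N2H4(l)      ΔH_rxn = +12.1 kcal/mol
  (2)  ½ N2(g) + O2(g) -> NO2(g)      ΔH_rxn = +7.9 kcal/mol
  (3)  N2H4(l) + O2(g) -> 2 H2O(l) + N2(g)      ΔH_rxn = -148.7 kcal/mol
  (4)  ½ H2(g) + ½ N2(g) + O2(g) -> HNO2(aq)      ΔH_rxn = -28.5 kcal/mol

ΔH_rxn = 188.8 kcal/mol

(1) reversed: -12.1 kcal/mol
(2) × 3: (3)·(+7.9) = +23.7 kcal/mol
(3) reversed: +148.7 kcal/mol
(4) reversed: +28.5 kcal/mol
ΔH_rxn = (-1)·(+12.1) + (3)·(+7.9) + (-1)·(-148.7) + (-1)·(-28.5) = 188.8 kcal/mol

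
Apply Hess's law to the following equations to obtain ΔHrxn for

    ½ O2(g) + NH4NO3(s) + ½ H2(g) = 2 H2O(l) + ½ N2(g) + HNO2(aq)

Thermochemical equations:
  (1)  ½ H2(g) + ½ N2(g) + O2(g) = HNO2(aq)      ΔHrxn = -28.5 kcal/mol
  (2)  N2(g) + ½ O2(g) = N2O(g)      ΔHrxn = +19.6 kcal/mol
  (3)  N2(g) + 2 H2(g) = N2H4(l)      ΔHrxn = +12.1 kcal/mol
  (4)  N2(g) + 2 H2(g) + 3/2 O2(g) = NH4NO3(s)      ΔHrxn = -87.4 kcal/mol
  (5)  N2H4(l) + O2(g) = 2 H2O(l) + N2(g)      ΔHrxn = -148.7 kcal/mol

ΔHrxn = -77.7 kcal/mol

(1) as written (HNO2(aq) already on the product side): -28.5 kcal/mol
(2): not needed (N2O(g) appears nowhere else).
(3) as written: +12.1 kcal/mol
(4) reversed (NH4NO3(s) must end up as a reactant): +87.4 kcal/mol
(5) as written (H2O(l) already on the product side): -148.7 kcal/mol
Combining the equations, ΔHrxn = (-28.5) + (+12.1) + (+87.4) + (-148.7) = -77.7 kcal/mol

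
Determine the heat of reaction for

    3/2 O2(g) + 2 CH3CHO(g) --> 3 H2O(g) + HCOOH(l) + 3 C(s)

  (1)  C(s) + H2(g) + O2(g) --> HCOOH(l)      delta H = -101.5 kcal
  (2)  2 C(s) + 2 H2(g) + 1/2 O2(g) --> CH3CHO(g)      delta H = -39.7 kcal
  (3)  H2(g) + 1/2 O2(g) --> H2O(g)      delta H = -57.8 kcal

delta H = -195.5 kcal

(1) as written: -101.5 kcal
(2) reversed and × 2: (-2)·(-39.7) = +79.4 kcal
(3) × 3: (3)·(-57.8) = -173.4 kcal
Summing the manipulated equations, delta H = (-101.5) + (+79.4) + (-173.4) = -195.5 kcal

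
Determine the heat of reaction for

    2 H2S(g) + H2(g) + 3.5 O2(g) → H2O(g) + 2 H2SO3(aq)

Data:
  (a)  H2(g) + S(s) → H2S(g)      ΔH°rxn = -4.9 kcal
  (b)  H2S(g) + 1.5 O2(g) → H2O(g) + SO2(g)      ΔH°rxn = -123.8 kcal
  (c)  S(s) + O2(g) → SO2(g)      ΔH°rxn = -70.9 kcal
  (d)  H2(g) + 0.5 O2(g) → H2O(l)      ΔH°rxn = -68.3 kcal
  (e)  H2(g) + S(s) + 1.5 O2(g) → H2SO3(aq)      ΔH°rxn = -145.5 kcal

ΔH°rxn = -339.0 kcal

(a) reversed: +4.9 kcal
(b) as written: -123.8 kcal
(c) reversed: +70.9 kcal
(d): not needed.
(e) × 2: (2)·(-145.5) = -291.0 kcal
Summing the manipulated equations, ΔH°rxn = (-1)·(-4.9) + (1)·(-123.8) + (-1)·(-70.9) + (2)·(-145.5) = -339.0 kcal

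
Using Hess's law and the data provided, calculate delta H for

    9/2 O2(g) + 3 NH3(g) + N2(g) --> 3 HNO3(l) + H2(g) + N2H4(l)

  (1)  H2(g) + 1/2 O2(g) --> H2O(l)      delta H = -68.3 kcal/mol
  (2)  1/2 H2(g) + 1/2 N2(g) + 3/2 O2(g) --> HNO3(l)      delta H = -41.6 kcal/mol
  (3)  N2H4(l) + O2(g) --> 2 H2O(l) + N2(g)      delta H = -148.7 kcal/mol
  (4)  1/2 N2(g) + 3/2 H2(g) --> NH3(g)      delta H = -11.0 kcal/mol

delta H = -79.7 kcal/mol

(1) × 2: (2)·(-68.3) = -136.6 kcal/mol
(2) × 3: (3)·(-41.6) = -124.8 kcal/mol
(3) reversed: +148.7 kcal/mol
(4) reversed and × 3: (-3)·(-11.0) = +33.0 kcal/mol
Since enthalpy is a state function, delta H = (2)·(-68.3) + (3)·(-41.6) + (-1)·(-148.7) + (-3)·(-11.0) = -79.7 kcal/mol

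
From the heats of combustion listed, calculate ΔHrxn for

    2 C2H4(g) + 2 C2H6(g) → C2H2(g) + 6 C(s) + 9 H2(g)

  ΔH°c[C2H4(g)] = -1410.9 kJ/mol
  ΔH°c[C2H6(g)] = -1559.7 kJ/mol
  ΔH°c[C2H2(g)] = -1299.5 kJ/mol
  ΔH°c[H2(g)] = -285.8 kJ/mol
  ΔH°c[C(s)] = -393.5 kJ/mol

With combustion enthalpies, reactants minus products:
= [2·(-1410.9) + 2·(-1559.7)] − [1·(-1299.5) + 6·(-393.5) + 9·(-285.8)]
= 291.5 kJ/mol

ΔHrxn = 291.5 kJ/mol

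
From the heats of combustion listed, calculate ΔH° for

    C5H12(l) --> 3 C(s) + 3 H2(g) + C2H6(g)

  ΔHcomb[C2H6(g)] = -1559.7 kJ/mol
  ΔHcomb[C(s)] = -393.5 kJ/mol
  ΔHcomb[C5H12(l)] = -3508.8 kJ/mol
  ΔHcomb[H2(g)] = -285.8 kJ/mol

With combustion enthalpies, reactants minus products:
= [1·(-3508.8)] − [3·(-393.5) + 3·(-285.8) + 1·(-1559.7)]
= 88.8 kJ/mol

ΔH° = 88.8 kJ/mol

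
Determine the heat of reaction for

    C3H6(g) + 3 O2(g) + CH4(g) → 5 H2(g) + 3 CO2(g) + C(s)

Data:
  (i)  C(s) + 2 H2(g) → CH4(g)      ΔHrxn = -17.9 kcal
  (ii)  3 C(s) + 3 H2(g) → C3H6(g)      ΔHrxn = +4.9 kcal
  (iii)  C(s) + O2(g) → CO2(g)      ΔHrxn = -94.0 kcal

(i) reversed: +17.9 kcal
(ii) reversed: -4.9 kcal
(iii) × 3: (3)·(-94.0) = -282.0 kcal
ΔHrxn = (-1)·(-17.9) + (-1)·(+4.9) + (3)·(-94.0) = -269.0 kcal

ΔHrxn = -269.0 kcal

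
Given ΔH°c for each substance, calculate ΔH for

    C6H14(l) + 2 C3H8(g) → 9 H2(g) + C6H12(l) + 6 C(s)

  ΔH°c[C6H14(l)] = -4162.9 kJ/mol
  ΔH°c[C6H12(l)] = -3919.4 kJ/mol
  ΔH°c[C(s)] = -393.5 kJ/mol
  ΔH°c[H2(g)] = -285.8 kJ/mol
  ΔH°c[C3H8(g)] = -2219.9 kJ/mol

Using ΔH = Σ nΔHc°(reactants) − Σ nΔHc°(products):
= [1·(-4162.9) + 2·(-2219.9)] − [9·(-285.8) + 1·(-3919.4) + 6·(-393.5)]
= 249.9 kJ/mol

ΔH = 249.9 kJ/mol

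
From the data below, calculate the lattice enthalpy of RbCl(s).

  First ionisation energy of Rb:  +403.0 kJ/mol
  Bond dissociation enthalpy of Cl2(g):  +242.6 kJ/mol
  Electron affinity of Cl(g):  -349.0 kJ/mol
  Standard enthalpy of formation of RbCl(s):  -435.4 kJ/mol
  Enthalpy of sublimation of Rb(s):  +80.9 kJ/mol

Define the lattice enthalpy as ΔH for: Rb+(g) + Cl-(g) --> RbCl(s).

U = -691.6 kJ/mol

ΔHf° = 1·ΔHsub + 1·(ΣIE) + 1/2·D(Cl2) + 1·EA + U
-435.4 = 1·(+80.9) + 1·(+403.0) + 1/2·(+242.6) + 1·(-349.0) + U
U = -435.4 − (+256.2) = -691.6 kJ/mol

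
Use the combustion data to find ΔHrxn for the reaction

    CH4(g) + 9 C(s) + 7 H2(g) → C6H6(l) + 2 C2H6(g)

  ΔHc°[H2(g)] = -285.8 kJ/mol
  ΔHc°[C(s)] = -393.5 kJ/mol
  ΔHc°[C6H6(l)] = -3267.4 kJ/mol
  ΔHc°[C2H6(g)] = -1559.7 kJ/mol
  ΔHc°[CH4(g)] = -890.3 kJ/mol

Using ΔH = Σ nΔHc°(reactants) − Σ nΔHc°(products):
= [1·(-890.3) + 9·(-393.5) + 7·(-285.8)] − [1·(-3267.4) + 2·(-1559.7)]
= -45.6 kJ/mol

ΔHrxn = -45.6 kJ/mol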